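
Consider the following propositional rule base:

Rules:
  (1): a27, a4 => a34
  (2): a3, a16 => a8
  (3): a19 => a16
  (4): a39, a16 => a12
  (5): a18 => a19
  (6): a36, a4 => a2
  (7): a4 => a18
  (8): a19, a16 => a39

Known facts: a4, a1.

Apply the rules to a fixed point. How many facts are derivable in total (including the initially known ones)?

Round 1: (7) [a4 => a18]. New: a18.
Round 2: (5) [a18 => a19]. New: a19.
Round 3: (3) [a19 => a16]. New: a16.
Round 4: (8) [a19, a16 => a39]. New: a39.
Round 5: (4) [a39, a16 => a12]. New: a12.
Closure: {a1, a12, a16, a18, a19, a39, a4} — 7 facts.

7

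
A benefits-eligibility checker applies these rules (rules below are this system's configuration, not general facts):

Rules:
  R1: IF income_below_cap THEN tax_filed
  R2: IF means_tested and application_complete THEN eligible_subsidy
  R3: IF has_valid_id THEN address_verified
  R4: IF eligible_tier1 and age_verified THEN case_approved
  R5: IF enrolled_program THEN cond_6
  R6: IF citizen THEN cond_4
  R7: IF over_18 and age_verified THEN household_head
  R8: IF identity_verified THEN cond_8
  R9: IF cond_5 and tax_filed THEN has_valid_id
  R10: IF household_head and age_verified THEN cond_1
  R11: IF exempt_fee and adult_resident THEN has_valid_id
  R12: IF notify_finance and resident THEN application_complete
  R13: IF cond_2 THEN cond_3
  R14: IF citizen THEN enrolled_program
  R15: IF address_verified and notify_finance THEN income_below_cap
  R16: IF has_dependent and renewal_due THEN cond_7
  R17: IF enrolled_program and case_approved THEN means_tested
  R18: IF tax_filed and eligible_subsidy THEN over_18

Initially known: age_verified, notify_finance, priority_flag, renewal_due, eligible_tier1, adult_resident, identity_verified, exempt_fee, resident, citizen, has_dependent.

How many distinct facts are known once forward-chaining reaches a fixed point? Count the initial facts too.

Round 1 — R4, R6, R8, R11, R12, R14, R16, derive case_approved, cond_4, cond_8, has_valid_id, application_complete, enrolled_program, cond_7.
Round 2 — R3, R5, R17, derive address_verified, cond_6, means_tested.
Round 3 — R2, R15, derive eligible_subsidy, income_below_cap.
Round 4 — R1, derive tax_filed.
Round 5 — R18, derive over_18.
Round 6 — R7, derive household_head.
Round 7 — R10, derive cond_1.
Closure: {address_verified, adult_resident, age_verified, application_complete, case_approved, citizen, cond_1, cond_4, cond_6, cond_7, cond_8, eligible_subsidy, eligible_tier1, enrolled_program, exempt_fee, has_dependent, has_valid_id, household_head, identity_verified, income_below_cap, means_tested, notify_finance, over_18, priority_flag, renewal_due, resident, tax_filed} — 27 facts.

27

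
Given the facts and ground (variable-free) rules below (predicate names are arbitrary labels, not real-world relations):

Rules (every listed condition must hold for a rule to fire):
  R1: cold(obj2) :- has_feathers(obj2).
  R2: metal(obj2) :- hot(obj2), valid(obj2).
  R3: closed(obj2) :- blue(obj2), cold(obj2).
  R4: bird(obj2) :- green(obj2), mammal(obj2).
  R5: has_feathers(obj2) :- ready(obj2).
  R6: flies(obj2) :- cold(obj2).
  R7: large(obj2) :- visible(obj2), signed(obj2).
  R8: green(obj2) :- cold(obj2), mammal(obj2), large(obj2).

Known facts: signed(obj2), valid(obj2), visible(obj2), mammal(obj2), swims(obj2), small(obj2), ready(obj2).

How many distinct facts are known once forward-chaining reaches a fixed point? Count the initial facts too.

Round 1: R5 [has_feathers(obj2) :- ready(obj2).]; R7 [large(obj2) :- visible(obj2), signed(obj2).]. Adds has_feathers(obj2), large(obj2).
Round 2: R1 [cold(obj2) :- has_feathers(obj2).]. Adds cold(obj2).
Round 3: R6 [flies(obj2) :- cold(obj2).]; R8 [green(obj2) :- cold(obj2), mammal(obj2), large(obj2).]. Adds flies(obj2), green(obj2).
Round 4: R4 [bird(obj2) :- green(obj2), mammal(obj2).]. Adds bird(obj2).
Closure: {bird(obj2), cold(obj2), flies(obj2), green(obj2), has_feathers(obj2), large(obj2), mammal(obj2), ready(obj2), signed(obj2), small(obj2), swims(obj2), valid(obj2), visible(obj2)} — 13 facts.

13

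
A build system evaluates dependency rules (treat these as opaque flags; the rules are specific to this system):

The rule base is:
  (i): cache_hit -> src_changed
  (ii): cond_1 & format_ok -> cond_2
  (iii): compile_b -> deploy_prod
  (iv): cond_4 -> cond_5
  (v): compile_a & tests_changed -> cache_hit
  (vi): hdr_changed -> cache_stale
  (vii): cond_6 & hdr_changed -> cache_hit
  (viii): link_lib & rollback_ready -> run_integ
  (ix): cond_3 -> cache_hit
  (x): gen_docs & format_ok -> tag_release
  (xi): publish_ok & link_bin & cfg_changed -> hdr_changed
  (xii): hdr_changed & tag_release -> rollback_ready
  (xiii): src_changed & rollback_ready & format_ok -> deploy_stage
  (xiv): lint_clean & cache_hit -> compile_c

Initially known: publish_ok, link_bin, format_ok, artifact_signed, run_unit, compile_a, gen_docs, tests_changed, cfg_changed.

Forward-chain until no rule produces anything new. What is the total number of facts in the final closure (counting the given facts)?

16

Round 1: (v) [compile_a & tests_changed -> cache_hit]; (x) [gen_docs & format_ok -> tag_release]; (xi) [publish_ok & link_bin & cfg_changed -> hdr_changed]. New: cache_hit, tag_release, hdr_changed.
Round 2: (i) [cache_hit -> src_changed]; (vi) [hdr_changed -> cache_stale]; (xii) [hdr_changed & tag_release -> rollback_ready]. New: src_changed, cache_stale, rollback_ready.
Round 3: (xiii) [src_changed & rollback_ready & format_ok -> deploy_stage]. New: deploy_stage.
Closure: {artifact_signed, cache_hit, cache_stale, cfg_changed, compile_a, deploy_stage, format_ok, gen_docs, hdr_changed, link_bin, publish_ok, rollback_ready, run_unit, src_changed, tag_release, tests_changed} — 16 facts.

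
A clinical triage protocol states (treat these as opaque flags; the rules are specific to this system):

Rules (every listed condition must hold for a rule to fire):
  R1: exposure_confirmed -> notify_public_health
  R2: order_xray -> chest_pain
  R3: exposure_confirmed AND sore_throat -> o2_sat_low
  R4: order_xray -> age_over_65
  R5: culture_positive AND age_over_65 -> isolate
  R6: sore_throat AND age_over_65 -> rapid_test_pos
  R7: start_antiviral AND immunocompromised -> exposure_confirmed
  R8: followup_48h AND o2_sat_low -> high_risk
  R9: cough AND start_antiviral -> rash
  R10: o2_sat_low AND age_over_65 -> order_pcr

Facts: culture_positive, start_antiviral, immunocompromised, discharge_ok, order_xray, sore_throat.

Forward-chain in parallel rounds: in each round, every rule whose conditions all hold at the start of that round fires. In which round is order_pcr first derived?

3

Round 1 — R2, R4, R7, derive chest_pain, age_over_65, exposure_confirmed.
Round 2 — R1, R3, R5, R6, derive notify_public_health, o2_sat_low, isolate, rapid_test_pos.
Round 3 — R10, derive order_pcr.
order_pcr first appears in round 3.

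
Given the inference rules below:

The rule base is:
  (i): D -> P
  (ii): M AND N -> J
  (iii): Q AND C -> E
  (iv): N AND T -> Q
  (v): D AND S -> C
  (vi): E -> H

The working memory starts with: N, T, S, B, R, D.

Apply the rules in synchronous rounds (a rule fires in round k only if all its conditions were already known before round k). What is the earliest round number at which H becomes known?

3

[1] (i) [D -> P]; (iv) [N AND T -> Q]; (v) [D AND S -> C]. ⇒ new: P, Q, C.
[2] (iii) [Q AND C -> E]. ⇒ new: E.
[3] (vi) [E -> H]. ⇒ new: H.
H first appears in round 3.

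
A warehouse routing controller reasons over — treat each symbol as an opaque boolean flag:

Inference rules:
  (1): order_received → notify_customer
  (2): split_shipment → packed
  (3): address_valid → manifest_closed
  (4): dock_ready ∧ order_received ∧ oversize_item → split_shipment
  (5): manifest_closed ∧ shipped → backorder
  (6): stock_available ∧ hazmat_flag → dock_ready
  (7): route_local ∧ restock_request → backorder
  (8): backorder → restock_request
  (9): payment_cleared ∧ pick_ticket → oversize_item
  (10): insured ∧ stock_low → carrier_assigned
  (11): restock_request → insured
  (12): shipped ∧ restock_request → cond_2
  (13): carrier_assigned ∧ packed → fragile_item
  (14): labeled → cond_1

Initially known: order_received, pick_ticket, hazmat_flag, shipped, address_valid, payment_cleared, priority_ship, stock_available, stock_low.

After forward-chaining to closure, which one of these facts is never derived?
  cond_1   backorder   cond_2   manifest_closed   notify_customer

Round 1: (1) [order_received → notify_customer]; (3) [address_valid → manifest_closed]; (6) [stock_available ∧ hazmat_flag → dock_ready]; (9) [payment_cleared ∧ pick_ticket → oversize_item]. New: notify_customer, manifest_closed, dock_ready, oversize_item.
Round 2: (4) [dock_ready ∧ order_received ∧ oversize_item → split_shipment]; (5) [manifest_closed ∧ shipped → backorder]. New: split_shipment, backorder.
Round 3: (2) [split_shipment → packed]; (8) [backorder → restock_request]. New: packed, restock_request.
Round 4: (11) [restock_request → insured]; (12) [shipped ∧ restock_request → cond_2]. New: insured, cond_2.
Round 5: (10) [insured ∧ stock_low → carrier_assigned]. New: carrier_assigned.
Round 6: (13) [carrier_assigned ∧ packed → fragile_item]. New: fragile_item.
Derived: cond_2 (round 4), notify_customer (round 1), backorder (round 2), manifest_closed (round 1). cond_1 never appears in any round.

cond_1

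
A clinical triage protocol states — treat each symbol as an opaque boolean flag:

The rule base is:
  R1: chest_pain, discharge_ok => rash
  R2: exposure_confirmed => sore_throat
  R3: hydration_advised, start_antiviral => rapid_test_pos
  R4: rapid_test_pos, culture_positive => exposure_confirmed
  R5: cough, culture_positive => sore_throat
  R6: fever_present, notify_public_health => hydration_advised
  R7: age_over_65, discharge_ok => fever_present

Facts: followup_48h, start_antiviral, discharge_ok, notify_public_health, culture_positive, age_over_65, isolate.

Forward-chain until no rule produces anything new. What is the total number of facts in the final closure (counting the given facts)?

Round 1 — R7, derive fever_present.
Round 2 — R6, derive hydration_advised.
Round 3 — R3, derive rapid_test_pos.
Round 4 — R4, derive exposure_confirmed.
Round 5 — R2, derive sore_throat.
Closure: {age_over_65, culture_positive, discharge_ok, exposure_confirmed, fever_present, followup_48h, hydration_advised, isolate, notify_public_health, rapid_test_pos, sore_throat, start_antiviral} — 12 facts.

12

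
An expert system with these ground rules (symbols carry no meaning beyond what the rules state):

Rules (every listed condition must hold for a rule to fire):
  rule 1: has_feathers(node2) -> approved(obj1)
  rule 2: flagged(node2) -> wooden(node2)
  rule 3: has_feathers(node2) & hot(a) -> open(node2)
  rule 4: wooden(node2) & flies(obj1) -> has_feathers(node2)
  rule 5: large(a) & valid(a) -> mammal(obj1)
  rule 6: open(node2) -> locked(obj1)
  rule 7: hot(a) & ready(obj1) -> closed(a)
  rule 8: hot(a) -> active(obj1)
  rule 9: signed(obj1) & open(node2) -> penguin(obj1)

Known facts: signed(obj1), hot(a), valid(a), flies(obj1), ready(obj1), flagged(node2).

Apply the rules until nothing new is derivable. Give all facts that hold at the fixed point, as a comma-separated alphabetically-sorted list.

active(obj1), approved(obj1), closed(a), flagged(node2), flies(obj1), has_feathers(node2), hot(a), locked(obj1), open(node2), penguin(obj1), ready(obj1), signed(obj1), valid(a), wooden(node2)

[1] rule 2 [flagged(node2) -> wooden(node2)]; rule 7 [hot(a) & ready(obj1) -> closed(a)]; rule 8 [hot(a) -> active(obj1)]. ⇒ new: wooden(node2), closed(a), active(obj1).
[2] rule 4 [wooden(node2) & flies(obj1) -> has_feathers(node2)]. ⇒ new: has_feathers(node2).
[3] rule 1 [has_feathers(node2) -> approved(obj1)]; rule 3 [has_feathers(node2) & hot(a) -> open(node2)]. ⇒ new: approved(obj1), open(node2).
[4] rule 6 [open(node2) -> locked(obj1)]; rule 9 [signed(obj1) & open(node2) -> penguin(obj1)]. ⇒ new: locked(obj1), penguin(obj1).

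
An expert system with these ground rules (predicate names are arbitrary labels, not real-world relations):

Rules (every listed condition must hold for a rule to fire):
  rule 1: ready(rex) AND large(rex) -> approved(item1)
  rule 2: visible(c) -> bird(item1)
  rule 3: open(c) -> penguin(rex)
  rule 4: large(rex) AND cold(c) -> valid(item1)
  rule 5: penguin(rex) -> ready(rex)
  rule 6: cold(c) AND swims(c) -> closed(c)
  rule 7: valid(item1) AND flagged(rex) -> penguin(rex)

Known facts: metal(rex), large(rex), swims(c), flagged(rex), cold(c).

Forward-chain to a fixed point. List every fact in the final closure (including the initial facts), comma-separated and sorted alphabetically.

Round 1 fires rule 4, rule 6, giving valid(item1), closed(c).
Round 2 fires rule 7, giving penguin(rex).
Round 3 fires rule 5, giving ready(rex).
Round 4 fires rule 1, giving approved(item1).

approved(item1), closed(c), cold(c), flagged(rex), large(rex), metal(rex), penguin(rex), ready(rex), swims(c), valid(item1)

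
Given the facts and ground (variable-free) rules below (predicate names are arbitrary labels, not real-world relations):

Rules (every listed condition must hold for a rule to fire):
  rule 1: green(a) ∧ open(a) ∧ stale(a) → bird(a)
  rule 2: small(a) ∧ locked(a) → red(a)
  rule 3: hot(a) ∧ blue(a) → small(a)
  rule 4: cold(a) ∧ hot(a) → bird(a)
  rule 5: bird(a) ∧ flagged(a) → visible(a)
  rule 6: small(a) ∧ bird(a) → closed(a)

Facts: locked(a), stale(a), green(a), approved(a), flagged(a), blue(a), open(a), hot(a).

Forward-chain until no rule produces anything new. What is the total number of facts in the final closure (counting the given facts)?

13

Round 1: rule 1 [green(a) ∧ open(a) ∧ stale(a) → bird(a)]; rule 3 [hot(a) ∧ blue(a) → small(a)]. New: bird(a), small(a).
Round 2: rule 2 [small(a) ∧ locked(a) → red(a)]; rule 5 [bird(a) ∧ flagged(a) → visible(a)]; rule 6 [small(a) ∧ bird(a) → closed(a)]. New: red(a), visible(a), closed(a).
Closure: {approved(a), bird(a), blue(a), closed(a), flagged(a), green(a), hot(a), locked(a), open(a), red(a), small(a), stale(a), visible(a)} — 13 facts.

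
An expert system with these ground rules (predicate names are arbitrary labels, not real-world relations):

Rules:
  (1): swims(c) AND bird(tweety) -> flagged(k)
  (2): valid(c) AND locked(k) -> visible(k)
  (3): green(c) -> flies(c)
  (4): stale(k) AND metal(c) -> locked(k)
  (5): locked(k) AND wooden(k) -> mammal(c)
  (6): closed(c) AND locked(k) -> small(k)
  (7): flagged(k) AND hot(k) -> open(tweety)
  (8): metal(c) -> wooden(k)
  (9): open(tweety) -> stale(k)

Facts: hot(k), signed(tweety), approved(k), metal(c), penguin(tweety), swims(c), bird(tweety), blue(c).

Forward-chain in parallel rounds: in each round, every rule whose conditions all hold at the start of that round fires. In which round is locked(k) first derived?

4

Round 1 fires (1), (8), giving flagged(k), wooden(k).
Round 2 fires (7), giving open(tweety).
Round 3 fires (9), giving stale(k).
Round 4 fires (4), giving locked(k).
locked(k) first appears in round 4.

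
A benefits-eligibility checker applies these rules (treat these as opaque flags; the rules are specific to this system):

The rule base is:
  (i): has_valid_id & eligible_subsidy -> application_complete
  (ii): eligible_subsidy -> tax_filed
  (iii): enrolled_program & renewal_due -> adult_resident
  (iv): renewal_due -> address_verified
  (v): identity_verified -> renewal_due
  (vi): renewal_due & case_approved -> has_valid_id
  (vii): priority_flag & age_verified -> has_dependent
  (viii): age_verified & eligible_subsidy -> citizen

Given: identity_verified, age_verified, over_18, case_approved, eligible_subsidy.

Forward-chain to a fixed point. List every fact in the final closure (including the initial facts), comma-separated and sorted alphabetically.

address_verified, age_verified, application_complete, case_approved, citizen, eligible_subsidy, has_valid_id, identity_verified, over_18, renewal_due, tax_filed

Round 1: (ii) [eligible_subsidy -> tax_filed]; (v) [identity_verified -> renewal_due]; (viii) [age_verified & eligible_subsidy -> citizen]. Adds tax_filed, renewal_due, citizen.
Round 2: (iv) [renewal_due -> address_verified]; (vi) [renewal_due & case_approved -> has_valid_id]. Adds address_verified, has_valid_id.
Round 3: (i) [has_valid_id & eligible_subsidy -> application_complete]. Adds application_complete.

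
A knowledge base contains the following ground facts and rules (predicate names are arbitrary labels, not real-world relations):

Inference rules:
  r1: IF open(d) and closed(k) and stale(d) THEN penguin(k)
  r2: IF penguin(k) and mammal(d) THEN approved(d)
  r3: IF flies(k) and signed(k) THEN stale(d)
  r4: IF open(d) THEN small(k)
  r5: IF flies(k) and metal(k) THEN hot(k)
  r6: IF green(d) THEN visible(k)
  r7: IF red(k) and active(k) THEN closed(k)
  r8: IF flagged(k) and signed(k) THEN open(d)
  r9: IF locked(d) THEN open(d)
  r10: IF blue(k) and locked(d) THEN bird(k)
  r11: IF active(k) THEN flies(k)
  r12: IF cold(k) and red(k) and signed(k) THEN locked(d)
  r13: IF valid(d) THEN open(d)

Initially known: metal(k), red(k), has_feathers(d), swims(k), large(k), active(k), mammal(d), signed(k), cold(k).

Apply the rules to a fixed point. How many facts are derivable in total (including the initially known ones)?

18

[1] r7 [IF red(k) and active(k) THEN closed(k)]; r11 [IF active(k) THEN flies(k)]; r12 [IF cold(k) and red(k) and signed(k) THEN locked(d)]. ⇒ new: closed(k), flies(k), locked(d).
[2] r3 [IF flies(k) and signed(k) THEN stale(d)]; r5 [IF flies(k) and metal(k) THEN hot(k)]; r9 [IF locked(d) THEN open(d)]. ⇒ new: stale(d), hot(k), open(d).
[3] r1 [IF open(d) and closed(k) and stale(d) THEN penguin(k)]; r4 [IF open(d) THEN small(k)]. ⇒ new: penguin(k), small(k).
[4] r2 [IF penguin(k) and mammal(d) THEN approved(d)]. ⇒ new: approved(d).
Closure: {active(k), approved(d), closed(k), cold(k), flies(k), has_feathers(d), hot(k), large(k), locked(d), mammal(d), metal(k), open(d), penguin(k), red(k), signed(k), small(k), stale(d), swims(k)} — 18 facts.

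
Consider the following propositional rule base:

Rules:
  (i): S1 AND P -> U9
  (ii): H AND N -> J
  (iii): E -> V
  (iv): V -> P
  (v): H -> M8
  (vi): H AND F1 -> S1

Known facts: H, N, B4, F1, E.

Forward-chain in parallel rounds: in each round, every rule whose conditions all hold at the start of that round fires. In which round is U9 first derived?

3

Round 1 fires (ii), (iii), (v), (vi), giving J, V, M8, S1.
Round 2 fires (iv), giving P.
Round 3 fires (i), giving U9.
U9 first appears in round 3.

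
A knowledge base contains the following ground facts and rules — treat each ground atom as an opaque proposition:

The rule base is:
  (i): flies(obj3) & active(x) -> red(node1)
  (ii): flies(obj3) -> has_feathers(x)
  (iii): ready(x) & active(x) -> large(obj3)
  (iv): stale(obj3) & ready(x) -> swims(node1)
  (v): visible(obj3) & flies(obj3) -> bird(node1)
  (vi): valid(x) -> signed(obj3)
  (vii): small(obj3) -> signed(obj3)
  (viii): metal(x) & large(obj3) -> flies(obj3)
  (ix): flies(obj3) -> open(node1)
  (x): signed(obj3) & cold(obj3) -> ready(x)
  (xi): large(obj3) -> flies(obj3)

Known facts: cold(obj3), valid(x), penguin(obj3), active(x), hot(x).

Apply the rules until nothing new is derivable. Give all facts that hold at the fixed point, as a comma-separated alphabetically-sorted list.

Round 1 fires (vi), giving signed(obj3).
Round 2 fires (x), giving ready(x).
Round 3 fires (iii), giving large(obj3).
Round 4 fires (xi), giving flies(obj3).
Round 5 fires (i), (ii), (ix), giving red(node1), has_feathers(x), open(node1).

active(x), cold(obj3), flies(obj3), has_feathers(x), hot(x), large(obj3), open(node1), penguin(obj3), ready(x), red(node1), signed(obj3), valid(x)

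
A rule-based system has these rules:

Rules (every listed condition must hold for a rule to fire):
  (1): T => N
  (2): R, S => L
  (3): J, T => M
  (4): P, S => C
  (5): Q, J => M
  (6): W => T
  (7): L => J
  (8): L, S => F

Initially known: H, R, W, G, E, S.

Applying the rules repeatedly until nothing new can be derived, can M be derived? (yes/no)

yes

Round 1 — (2), (6), derive L, T.
Round 2 — (1), (7), (8), derive N, J, F.
Round 3 — (3), derive M.
M appears in round 3, so it is derivable.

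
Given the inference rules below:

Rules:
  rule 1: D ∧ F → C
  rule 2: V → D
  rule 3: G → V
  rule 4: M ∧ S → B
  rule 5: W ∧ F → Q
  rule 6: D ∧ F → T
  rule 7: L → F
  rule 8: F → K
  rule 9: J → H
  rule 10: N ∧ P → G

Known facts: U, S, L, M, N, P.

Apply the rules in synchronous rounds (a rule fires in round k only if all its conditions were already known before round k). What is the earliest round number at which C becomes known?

[1] rule 4 [M ∧ S → B]; rule 7 [L → F]; rule 10 [N ∧ P → G]. ⇒ new: B, F, G.
[2] rule 3 [G → V]; rule 8 [F → K]. ⇒ new: V, K.
[3] rule 2 [V → D]. ⇒ new: D.
[4] rule 1 [D ∧ F → C]; rule 6 [D ∧ F → T]. ⇒ new: C, T.
C first appears in round 4.

4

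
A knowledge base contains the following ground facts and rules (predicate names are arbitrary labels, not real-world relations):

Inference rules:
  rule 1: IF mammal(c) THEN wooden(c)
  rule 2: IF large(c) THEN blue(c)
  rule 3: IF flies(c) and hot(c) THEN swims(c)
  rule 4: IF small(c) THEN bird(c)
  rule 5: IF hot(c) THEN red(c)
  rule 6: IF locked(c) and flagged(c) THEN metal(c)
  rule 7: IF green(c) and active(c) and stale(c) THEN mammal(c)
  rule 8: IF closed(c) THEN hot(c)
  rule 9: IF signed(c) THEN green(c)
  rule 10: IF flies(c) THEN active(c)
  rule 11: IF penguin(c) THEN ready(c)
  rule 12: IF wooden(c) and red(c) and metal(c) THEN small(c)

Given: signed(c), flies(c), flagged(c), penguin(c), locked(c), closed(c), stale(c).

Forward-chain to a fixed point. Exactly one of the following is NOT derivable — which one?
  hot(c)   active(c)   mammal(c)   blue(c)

[1] rule 6 [IF locked(c) and flagged(c) THEN metal(c)]; rule 8 [IF closed(c) THEN hot(c)]; rule 9 [IF signed(c) THEN green(c)]; rule 10 [IF flies(c) THEN active(c)]; rule 11 [IF penguin(c) THEN ready(c)]. ⇒ new: metal(c), hot(c), green(c), active(c), ready(c).
[2] rule 3 [IF flies(c) and hot(c) THEN swims(c)]; rule 5 [IF hot(c) THEN red(c)]; rule 7 [IF green(c) and active(c) and stale(c) THEN mammal(c)]. ⇒ new: swims(c), red(c), mammal(c).
[3] rule 1 [IF mammal(c) THEN wooden(c)]. ⇒ new: wooden(c).
[4] rule 12 [IF wooden(c) and red(c) and metal(c) THEN small(c)]. ⇒ new: small(c).
[5] rule 4 [IF small(c) THEN bird(c)]. ⇒ new: bird(c).
Derived: mammal(c) (round 2), hot(c) (round 1), active(c) (round 1). blue(c) never appears in any round.

blue(c)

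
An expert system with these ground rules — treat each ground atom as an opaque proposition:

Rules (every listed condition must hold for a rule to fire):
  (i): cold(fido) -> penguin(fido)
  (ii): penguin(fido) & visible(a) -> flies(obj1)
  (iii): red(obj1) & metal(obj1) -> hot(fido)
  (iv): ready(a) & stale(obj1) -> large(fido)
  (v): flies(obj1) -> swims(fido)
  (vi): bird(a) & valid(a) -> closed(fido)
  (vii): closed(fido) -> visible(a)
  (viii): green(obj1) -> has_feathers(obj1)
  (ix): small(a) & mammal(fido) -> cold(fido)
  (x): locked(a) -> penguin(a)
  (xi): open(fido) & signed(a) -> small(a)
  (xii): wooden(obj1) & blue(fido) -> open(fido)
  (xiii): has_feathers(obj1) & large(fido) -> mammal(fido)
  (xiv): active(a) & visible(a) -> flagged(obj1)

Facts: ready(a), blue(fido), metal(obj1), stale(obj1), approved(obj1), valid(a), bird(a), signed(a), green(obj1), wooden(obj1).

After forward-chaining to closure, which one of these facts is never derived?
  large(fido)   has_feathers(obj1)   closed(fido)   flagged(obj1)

Round 1: (iv) [ready(a) & stale(obj1) -> large(fido)]; (vi) [bird(a) & valid(a) -> closed(fido)]; (viii) [green(obj1) -> has_feathers(obj1)]; (xii) [wooden(obj1) & blue(fido) -> open(fido)]. New: large(fido), closed(fido), has_feathers(obj1), open(fido).
Round 2: (vii) [closed(fido) -> visible(a)]; (xi) [open(fido) & signed(a) -> small(a)]; (xiii) [has_feathers(obj1) & large(fido) -> mammal(fido)]. New: visible(a), small(a), mammal(fido).
Round 3: (ix) [small(a) & mammal(fido) -> cold(fido)]. New: cold(fido).
Round 4: (i) [cold(fido) -> penguin(fido)]. New: penguin(fido).
Round 5: (ii) [penguin(fido) & visible(a) -> flies(obj1)]. New: flies(obj1).
Round 6: (v) [flies(obj1) -> swims(fido)]. New: swims(fido).
Derived: has_feathers(obj1) (round 1), closed(fido) (round 1), large(fido) (round 1). flagged(obj1) never appears in any round.

flagged(obj1)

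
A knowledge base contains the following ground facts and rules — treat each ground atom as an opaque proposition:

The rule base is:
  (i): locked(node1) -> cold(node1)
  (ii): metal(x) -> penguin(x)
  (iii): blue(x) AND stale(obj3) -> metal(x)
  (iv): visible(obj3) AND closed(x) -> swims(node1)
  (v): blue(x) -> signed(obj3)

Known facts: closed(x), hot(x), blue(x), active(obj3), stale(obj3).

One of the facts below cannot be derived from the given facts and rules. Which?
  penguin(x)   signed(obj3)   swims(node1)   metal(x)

Round 1 fires (iii), (v), giving metal(x), signed(obj3).
Round 2 fires (ii), giving penguin(x).
Derived: penguin(x) (round 2), signed(obj3) (round 1), metal(x) (round 1). swims(node1) never appears in any round.

swims(node1)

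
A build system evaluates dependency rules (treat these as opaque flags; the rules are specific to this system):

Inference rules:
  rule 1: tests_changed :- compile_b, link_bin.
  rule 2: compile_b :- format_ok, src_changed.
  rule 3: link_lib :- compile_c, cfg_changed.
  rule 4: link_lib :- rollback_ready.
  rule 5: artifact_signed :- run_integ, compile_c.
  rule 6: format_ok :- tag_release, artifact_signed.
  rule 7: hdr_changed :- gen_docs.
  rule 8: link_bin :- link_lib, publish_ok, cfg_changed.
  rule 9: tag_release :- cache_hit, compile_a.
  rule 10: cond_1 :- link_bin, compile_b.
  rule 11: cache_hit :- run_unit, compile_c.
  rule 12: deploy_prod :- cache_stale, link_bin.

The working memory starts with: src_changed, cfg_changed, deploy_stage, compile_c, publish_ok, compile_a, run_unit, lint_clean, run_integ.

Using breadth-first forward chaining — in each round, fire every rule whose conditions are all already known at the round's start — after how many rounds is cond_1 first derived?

Round 1: rule 3 [link_lib :- compile_c, cfg_changed.]; rule 5 [artifact_signed :- run_integ, compile_c.]; rule 11 [cache_hit :- run_unit, compile_c.]. Adds link_lib, artifact_signed, cache_hit.
Round 2: rule 8 [link_bin :- link_lib, publish_ok, cfg_changed.]; rule 9 [tag_release :- cache_hit, compile_a.]. Adds link_bin, tag_release.
Round 3: rule 6 [format_ok :- tag_release, artifact_signed.]. Adds format_ok.
Round 4: rule 2 [compile_b :- format_ok, src_changed.]. Adds compile_b.
Round 5: rule 1 [tests_changed :- compile_b, link_bin.]; rule 10 [cond_1 :- link_bin, compile_b.]. Adds tests_changed, cond_1.
cond_1 first appears in round 5.

5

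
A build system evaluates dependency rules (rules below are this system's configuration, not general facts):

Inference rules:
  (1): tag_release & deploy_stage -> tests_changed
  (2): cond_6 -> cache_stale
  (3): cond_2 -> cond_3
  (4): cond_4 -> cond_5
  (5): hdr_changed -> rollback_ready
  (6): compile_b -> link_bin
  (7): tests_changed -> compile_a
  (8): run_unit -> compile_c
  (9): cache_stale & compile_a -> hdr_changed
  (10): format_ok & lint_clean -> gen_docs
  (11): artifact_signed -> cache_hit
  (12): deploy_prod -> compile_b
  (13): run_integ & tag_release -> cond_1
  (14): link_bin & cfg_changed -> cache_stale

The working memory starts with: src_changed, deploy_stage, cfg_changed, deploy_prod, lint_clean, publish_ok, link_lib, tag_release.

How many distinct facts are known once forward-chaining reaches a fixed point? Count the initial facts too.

15

Round 1 — (1), (12), derive tests_changed, compile_b.
Round 2 — (6), (7), derive link_bin, compile_a.
Round 3 — (14), derive cache_stale.
Round 4 — (9), derive hdr_changed.
Round 5 — (5), derive rollback_ready.
Closure: {cache_stale, cfg_changed, compile_a, compile_b, deploy_prod, deploy_stage, hdr_changed, link_bin, link_lib, lint_clean, publish_ok, rollback_ready, src_changed, tag_release, tests_changed} — 15 facts.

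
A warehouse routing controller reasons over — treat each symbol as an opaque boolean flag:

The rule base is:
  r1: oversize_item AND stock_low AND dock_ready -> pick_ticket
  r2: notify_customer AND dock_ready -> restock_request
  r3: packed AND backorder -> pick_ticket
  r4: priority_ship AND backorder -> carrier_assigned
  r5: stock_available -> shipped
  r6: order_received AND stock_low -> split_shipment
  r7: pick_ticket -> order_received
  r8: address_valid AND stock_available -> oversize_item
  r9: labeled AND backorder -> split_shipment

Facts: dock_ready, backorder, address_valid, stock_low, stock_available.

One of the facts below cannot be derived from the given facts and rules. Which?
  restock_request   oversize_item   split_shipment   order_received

Round 1: r5 [stock_available -> shipped]; r8 [address_valid AND stock_available -> oversize_item]. Adds shipped, oversize_item.
Round 2: r1 [oversize_item AND stock_low AND dock_ready -> pick_ticket]. Adds pick_ticket.
Round 3: r7 [pick_ticket -> order_received]. Adds order_received.
Round 4: r6 [order_received AND stock_low -> split_shipment]. Adds split_shipment.
Derived: order_received (round 3), split_shipment (round 4), oversize_item (round 1). restock_request never appears in any round.

restock_request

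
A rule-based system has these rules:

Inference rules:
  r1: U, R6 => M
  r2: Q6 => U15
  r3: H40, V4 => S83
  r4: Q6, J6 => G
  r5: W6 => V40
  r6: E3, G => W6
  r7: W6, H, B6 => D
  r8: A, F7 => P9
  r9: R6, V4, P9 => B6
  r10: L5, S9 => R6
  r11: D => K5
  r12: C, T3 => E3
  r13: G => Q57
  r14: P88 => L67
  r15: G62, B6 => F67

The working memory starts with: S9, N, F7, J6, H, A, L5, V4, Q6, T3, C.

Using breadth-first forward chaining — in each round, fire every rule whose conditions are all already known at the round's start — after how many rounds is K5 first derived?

4

Round 1 — r2, r4, r8, r10, r12, derive U15, G, P9, R6, E3.
Round 2 — r6, r9, r13, derive W6, B6, Q57.
Round 3 — r5, r7, derive V40, D.
Round 4 — r11, derive K5.
K5 first appears in round 4.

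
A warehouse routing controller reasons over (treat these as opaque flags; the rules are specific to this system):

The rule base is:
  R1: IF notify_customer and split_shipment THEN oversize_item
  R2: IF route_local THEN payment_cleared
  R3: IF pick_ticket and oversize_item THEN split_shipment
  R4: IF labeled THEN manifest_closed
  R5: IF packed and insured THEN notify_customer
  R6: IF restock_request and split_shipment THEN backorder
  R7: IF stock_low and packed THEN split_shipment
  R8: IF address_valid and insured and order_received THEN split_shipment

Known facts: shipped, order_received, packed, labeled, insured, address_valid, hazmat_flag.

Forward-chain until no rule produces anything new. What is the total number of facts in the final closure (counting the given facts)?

11

Round 1: R4 [IF labeled THEN manifest_closed]; R5 [IF packed and insured THEN notify_customer]; R8 [IF address_valid and insured and order_received THEN split_shipment]. New: manifest_closed, notify_customer, split_shipment.
Round 2: R1 [IF notify_customer and split_shipment THEN oversize_item]. New: oversize_item.
Closure: {address_valid, hazmat_flag, insured, labeled, manifest_closed, notify_customer, order_received, oversize_item, packed, shipped, split_shipment} — 11 facts.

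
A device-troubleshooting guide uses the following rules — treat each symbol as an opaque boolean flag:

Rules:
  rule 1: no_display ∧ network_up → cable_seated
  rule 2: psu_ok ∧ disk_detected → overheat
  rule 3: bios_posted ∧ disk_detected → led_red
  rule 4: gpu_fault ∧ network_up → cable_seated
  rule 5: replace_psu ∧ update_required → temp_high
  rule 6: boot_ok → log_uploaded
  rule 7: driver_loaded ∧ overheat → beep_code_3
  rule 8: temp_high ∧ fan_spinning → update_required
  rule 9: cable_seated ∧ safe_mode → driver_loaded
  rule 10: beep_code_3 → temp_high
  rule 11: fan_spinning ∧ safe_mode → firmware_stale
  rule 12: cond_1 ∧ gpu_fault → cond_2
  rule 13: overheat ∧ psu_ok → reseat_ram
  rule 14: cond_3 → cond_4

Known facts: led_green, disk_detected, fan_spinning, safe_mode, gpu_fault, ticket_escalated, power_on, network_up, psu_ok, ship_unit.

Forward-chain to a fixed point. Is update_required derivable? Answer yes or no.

yes

Round 1 fires rule 2, rule 4, rule 11, giving overheat, cable_seated, firmware_stale.
Round 2 fires rule 9, rule 13, giving driver_loaded, reseat_ram.
Round 3 fires rule 7, giving beep_code_3.
Round 4 fires rule 10, giving temp_high.
Round 5 fires rule 8, giving update_required.
update_required appears in round 5, so it is derivable.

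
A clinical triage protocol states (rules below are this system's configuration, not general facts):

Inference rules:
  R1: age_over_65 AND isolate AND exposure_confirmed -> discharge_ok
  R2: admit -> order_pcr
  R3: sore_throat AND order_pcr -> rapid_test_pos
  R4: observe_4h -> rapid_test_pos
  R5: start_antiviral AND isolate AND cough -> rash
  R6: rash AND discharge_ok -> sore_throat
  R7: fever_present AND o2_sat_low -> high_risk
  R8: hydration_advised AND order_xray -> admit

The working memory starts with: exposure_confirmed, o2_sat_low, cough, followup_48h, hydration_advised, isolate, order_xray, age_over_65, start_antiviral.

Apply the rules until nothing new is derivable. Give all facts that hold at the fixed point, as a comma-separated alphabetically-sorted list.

Round 1 — R1, R5, R8, derive discharge_ok, rash, admit.
Round 2 — R2, R6, derive order_pcr, sore_throat.
Round 3 — R3, derive rapid_test_pos.

admit, age_over_65, cough, discharge_ok, exposure_confirmed, followup_48h, hydration_advised, isolate, o2_sat_low, order_pcr, order_xray, rapid_test_pos, rash, sore_throat, start_antiviral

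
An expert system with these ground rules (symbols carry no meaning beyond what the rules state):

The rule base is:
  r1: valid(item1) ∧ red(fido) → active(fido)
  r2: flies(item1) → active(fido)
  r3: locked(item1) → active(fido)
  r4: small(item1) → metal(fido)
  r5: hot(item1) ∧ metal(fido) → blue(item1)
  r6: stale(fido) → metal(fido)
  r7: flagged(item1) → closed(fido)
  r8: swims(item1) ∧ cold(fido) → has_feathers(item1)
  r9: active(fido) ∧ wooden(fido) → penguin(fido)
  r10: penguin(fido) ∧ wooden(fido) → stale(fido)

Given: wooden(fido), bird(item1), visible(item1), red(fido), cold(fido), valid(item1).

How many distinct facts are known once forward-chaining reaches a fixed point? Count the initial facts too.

10

[1] r1 [valid(item1) ∧ red(fido) → active(fido)]. ⇒ new: active(fido).
[2] r9 [active(fido) ∧ wooden(fido) → penguin(fido)]. ⇒ new: penguin(fido).
[3] r10 [penguin(fido) ∧ wooden(fido) → stale(fido)]. ⇒ new: stale(fido).
[4] r6 [stale(fido) → metal(fido)]. ⇒ new: metal(fido).
Closure: {active(fido), bird(item1), cold(fido), metal(fido), penguin(fido), red(fido), stale(fido), valid(item1), visible(item1), wooden(fido)} — 10 facts.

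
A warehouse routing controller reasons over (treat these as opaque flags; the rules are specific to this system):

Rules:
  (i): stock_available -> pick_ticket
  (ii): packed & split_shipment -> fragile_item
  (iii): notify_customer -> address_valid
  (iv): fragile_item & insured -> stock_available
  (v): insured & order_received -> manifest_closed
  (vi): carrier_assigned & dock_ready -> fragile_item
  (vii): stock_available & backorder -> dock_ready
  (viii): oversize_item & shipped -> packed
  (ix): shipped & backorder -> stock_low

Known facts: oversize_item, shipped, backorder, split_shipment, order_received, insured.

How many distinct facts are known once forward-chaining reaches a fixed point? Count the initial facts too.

13

[1] (v) [insured & order_received -> manifest_closed]; (viii) [oversize_item & shipped -> packed]; (ix) [shipped & backorder -> stock_low]. ⇒ new: manifest_closed, packed, stock_low.
[2] (ii) [packed & split_shipment -> fragile_item]. ⇒ new: fragile_item.
[3] (iv) [fragile_item & insured -> stock_available]. ⇒ new: stock_available.
[4] (i) [stock_available -> pick_ticket]; (vii) [stock_available & backorder -> dock_ready]. ⇒ new: pick_ticket, dock_ready.
Closure: {backorder, dock_ready, fragile_item, insured, manifest_closed, order_received, oversize_item, packed, pick_ticket, shipped, split_shipment, stock_available, stock_low} — 13 facts.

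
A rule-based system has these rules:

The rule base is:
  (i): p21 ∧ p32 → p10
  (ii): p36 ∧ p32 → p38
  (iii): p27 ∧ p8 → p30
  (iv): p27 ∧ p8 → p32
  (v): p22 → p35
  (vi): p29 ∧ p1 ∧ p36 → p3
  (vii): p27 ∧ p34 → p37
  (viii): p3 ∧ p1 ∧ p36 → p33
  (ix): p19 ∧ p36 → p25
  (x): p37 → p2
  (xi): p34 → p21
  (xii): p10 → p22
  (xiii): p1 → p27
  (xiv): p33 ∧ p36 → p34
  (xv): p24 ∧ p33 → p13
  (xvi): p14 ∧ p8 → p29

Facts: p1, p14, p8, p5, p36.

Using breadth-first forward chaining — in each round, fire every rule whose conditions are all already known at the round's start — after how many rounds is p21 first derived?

Round 1 — (xiii), (xvi), derive p27, p29.
Round 2 — (iii), (iv), (vi), derive p30, p32, p3.
Round 3 — (ii), (viii), derive p38, p33.
Round 4 — (xiv), derive p34.
Round 5 — (vii), (xi), derive p37, p21.
p21 first appears in round 5.

5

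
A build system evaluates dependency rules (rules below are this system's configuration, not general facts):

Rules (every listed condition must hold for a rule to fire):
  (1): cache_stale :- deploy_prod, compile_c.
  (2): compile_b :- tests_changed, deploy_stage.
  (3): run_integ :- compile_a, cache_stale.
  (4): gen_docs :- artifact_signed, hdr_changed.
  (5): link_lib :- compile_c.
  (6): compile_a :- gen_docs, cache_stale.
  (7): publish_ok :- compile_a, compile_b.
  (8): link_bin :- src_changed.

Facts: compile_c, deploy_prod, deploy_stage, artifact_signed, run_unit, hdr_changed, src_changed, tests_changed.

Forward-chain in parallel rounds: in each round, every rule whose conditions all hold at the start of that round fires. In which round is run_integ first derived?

[1] (1) [cache_stale :- deploy_prod, compile_c.]; (2) [compile_b :- tests_changed, deploy_stage.]; (4) [gen_docs :- artifact_signed, hdr_changed.]; (5) [link_lib :- compile_c.]; (8) [link_bin :- src_changed.]. ⇒ new: cache_stale, compile_b, gen_docs, link_lib, link_bin.
[2] (6) [compile_a :- gen_docs, cache_stale.]. ⇒ new: compile_a.
[3] (3) [run_integ :- compile_a, cache_stale.]; (7) [publish_ok :- compile_a, compile_b.]. ⇒ new: run_integ, publish_ok.
run_integ first appears in round 3.

3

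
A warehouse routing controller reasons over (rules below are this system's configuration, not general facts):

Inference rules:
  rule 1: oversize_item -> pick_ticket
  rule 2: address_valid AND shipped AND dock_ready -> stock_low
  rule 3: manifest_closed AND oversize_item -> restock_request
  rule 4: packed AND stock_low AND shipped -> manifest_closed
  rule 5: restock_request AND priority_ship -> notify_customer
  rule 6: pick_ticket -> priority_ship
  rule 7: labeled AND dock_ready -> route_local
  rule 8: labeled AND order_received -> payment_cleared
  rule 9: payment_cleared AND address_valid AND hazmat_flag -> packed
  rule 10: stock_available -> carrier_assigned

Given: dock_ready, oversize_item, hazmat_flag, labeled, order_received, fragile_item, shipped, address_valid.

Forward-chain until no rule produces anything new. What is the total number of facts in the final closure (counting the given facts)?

Round 1: rule 1 [oversize_item -> pick_ticket]; rule 2 [address_valid AND shipped AND dock_ready -> stock_low]; rule 7 [labeled AND dock_ready -> route_local]; rule 8 [labeled AND order_received -> payment_cleared]. Adds pick_ticket, stock_low, route_local, payment_cleared.
Round 2: rule 6 [pick_ticket -> priority_ship]; rule 9 [payment_cleared AND address_valid AND hazmat_flag -> packed]. Adds priority_ship, packed.
Round 3: rule 4 [packed AND stock_low AND shipped -> manifest_closed]. Adds manifest_closed.
Round 4: rule 3 [manifest_closed AND oversize_item -> restock_request]. Adds restock_request.
Round 5: rule 5 [restock_request AND priority_ship -> notify_customer]. Adds notify_customer.
Closure: {address_valid, dock_ready, fragile_item, hazmat_flag, labeled, manifest_closed, notify_customer, order_received, oversize_item, packed, payment_cleared, pick_ticket, priority_ship, restock_request, route_local, shipped, stock_low} — 17 facts.

17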